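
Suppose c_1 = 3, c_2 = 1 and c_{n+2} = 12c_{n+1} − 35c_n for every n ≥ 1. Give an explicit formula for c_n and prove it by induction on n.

Claim: c_n = 2·5^n − 7^n.

Base cases: c_1 = 3 and 2·5^1 − 7^1 = 3; c_2 = 1 and 2·5^2 − 7^2 = 1.
Assume c_j = 2·5^j − 7^j for all 1 ≤ j ≤ k, where k ≥ 2.
Then c_{k+1} = 12c_k − 35c_{k−1} = 12·(2·5^k − 7^k) − 35·(2·5^{k−1} − 7^{k−1}) = 2·(12·5 − 35)5^{k−1} − (12·7 − 35)7^{k−1} = 50·5^{k−1} − 49·7^{k−1} = 2·5^{k+1} − 7^{k+1}.
So the formula holds for k+1, and by strong induction c_n = 2·5^n − 7^n for all n ≥ 1.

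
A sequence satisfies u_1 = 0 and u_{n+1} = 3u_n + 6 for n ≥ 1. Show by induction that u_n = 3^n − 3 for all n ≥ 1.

Base case: u_1 = 0, and 3^1 − 3 = 3 − 3 = 0.
Assume u_m = 3^m − 3 for some m ≥ 1.
Then u_{m+1} = 3u_m + 6 = 3·(3^m − 3) + 6 = 3^{m+1} − 9 + 6 = 3^{m+1} − 3.
So the formula holds for m+1, and by induction u_n = 3^n − 3 for all n ≥ 1.

u_n = 3^n − 3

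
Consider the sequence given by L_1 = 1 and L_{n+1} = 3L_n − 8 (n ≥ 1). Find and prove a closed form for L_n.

Claim: L_n = -3^n + 4.

Base case: L_1 = 1, and -3^1 + 4 = -3 + 4 = 1.
Assume L_k = -3^k + 4 for some k ≥ 1.
Then L_{k+1} = 3L_k − 8 = 3·(-3^k + 4) − 8 = -3^{k+1} + 12 − 8 = -3^{k+1} + 4.
This completes the inductive step, so L_n = -3^n + 4 for all n ≥ 1.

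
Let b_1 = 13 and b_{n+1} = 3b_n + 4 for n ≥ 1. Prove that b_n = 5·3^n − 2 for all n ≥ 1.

Base case: b_1 = 13, and 5·3^1 − 2 = 15 − 2 = 13.
Assume b_m = 5·3^m − 2 for some m ≥ 1.
Then b_{m+1} = 3b_m + 4 = 3·(5·3^m − 2) + 4 = 15·3^m − 6 + 4 = 5·3^{m+1} − 2.
So the formula holds for m+1, and by induction b_n = 5·3^n − 2 for all n ≥ 1.

b_n = 5·3^n − 2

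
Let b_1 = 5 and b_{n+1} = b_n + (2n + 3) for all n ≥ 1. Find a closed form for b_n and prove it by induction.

Claim: b_n = n^2 + 2n + 2.

Base case: b_1 = 5, and 1^2 + 2·1 + 2 = 5.
Assume b_k = k^2 + 2k + 2.
Then b_{k+1} = b_k + (2k + 3) = (k^2 + 2k + 2) + (2k + 3) = k^2 + 4k + 5,
and (k+1)^2 + 2·(k+1) + 2 = k^2 + 4k + 5.
Hence b_n = n^2 + 2n + 2 for every n ≥ 1, by induction.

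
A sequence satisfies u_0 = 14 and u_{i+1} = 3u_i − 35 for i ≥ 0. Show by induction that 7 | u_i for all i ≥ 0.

Base case: u_0 = 14 = 7·2, so 7 | u_0.
Assume 7 | u_m, so u_m = 7t for some integer t.
Then u_{m+1} = 3u_m − 35 = 3·(7t) − 35 = 7(3t − 5), so 7 | u_{m+1}.
By induction, 7 | u_i for all i ≥ 0.

7 | u_i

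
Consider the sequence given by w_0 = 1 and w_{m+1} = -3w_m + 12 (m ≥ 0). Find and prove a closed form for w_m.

Claim: w_m = -2·(-3)^m + 3.

Base case: w_0 = 1, and -2·(-3)^0 + 3 = -2 + 3 = 1.
Assume w_k = -2·(-3)^k + 3 for some k ≥ 0.
Then w_{k+1} = -3w_k + 12 = -3·(-2·(-3)^k + 3) + 12 = 6·(-3)^k − 9 + 12 = -2·(-3)^{k+1} + 3.
Hence w_m = -2·(-3)^m + 3 for every m ≥ 0, by induction.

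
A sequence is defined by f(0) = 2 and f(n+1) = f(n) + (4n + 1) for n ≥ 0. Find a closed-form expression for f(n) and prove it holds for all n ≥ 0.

Claim: f(n) = 2n^2 − n + 2.

Base case: f(0) = 2, and 2·0^2 − 0 + 2 = 2.
Assume f(r) = 2r^2 − r + 2.
Then f(r+1) = f(r) + (4r + 1) = (2r^2 − r + 2) + (4r + 1) = 2r^2 + 3r + 3,
and 2·(r+1)^2 − (r+1) + 2 = 2r^2 + 3r + 3.
This completes the inductive step, so f(n) = 2n^2 − n + 2 for all n ≥ 0.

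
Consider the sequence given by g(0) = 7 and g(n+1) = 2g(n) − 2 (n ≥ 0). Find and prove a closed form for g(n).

Claim: g(n) = 5·2^n + 2.

Base case: g(0) = 7, and 5·2^0 + 2 = 5 + 2 = 7.
Assume g(r) = 5·2^r + 2 for some r ≥ 0.
Then g(r+1) = 2g(r) − 2 = 2·(5·2^r + 2) − 2 = 10·2^r + 4 − 2 = 5·2^{r+1} + 2.
This completes the inductive step, so g(n) = 5·2^n + 2 for all n ≥ 0.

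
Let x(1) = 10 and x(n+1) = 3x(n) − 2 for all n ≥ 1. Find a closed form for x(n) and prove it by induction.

Claim: x(n) = 3^{n+1} + 1.

Base case: x(1) = 10, and 3^{1+1} + 1 = 9 + 1 = 10.
Assume x(j) = 3^{j+1} + 1 for some j ≥ 1.
Then x(j+1) = 3x(j) − 2 = 3·(3^{j+1} + 1) − 2 = 3^{j+2} + 3 − 2 = 3^{j+2} + 1.
Hence x(n) = 3^{n+1} + 1 for every n ≥ 1, by induction.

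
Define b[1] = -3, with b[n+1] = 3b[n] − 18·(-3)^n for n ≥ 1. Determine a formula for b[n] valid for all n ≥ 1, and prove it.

Claim: b[n] = 2·3^n + 3·(-3)^n.

Base case: b[1] = -3, and 2·3^1 + 3·(-3)^1 = 6 − 9 = -3.
Assume b[r] = 2·3^r + 3·(-3)^r for some r ≥ 1.
Then b[r+1] = 3b[r] − 18·(-3)^r = 3·(2·3^r + 3·(-3)^r) − 18·(-3)^r = 2·3^{r+1} + 9·(-3)^r − 18·(-3)^r = 2·3^{r+1} − 9·(-3)^r = 2·3^{r+1} + 3·(-3)^{r+1}.
By induction, b[n] = 2·3^n + 3·(-3)^n for all n ≥ 1.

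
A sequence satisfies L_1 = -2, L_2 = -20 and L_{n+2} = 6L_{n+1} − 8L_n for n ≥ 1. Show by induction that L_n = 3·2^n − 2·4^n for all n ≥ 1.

Base cases: L_1 = -2 and 3·2^1 − 2·4^1 = -2; L_2 = -20 and 3·2^2 − 2·4^2 = -20.
Assume L_i = 3·2^i − 2·4^i for all 1 ≤ i ≤ j, where j ≥ 2.
Then L_{j+1} = 6L_j − 8L_{j−1} = 6·(3·2^j − 2·4^j) − 8·(3·2^{j−1} − 2·4^{j−1}) = 3·(6·2 − 8)2^{j−1} − 2·(6·4 − 8)4^{j−1} = 12·2^{j−1} − 32·4^{j−1} = 3·2^{j+1} − 2·4^{j+1}.
Hence L_n = 3·2^n − 2·4^n for every n ≥ 1, by strong induction.

L_n = 3·2^n − 2·4^n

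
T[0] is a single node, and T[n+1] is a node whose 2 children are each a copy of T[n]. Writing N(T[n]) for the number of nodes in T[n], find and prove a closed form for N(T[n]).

Claim: N(T[n]) = 2^{n+1} − 1.

Base case: N(T[0]) = 1, and 2^{0+1} − 1 = 1.
Assume N(T[j]) = 2^{j+1} − 1.
Then N(T[j+1]) = 1 + 2N(T[j]) = 1 + 2(2^{j+1} − 1) = 2^{j+2} − 2 + 1 = 2^{j+2} − 1.
By induction, N(T[n]) = 2^{n+1} − 1 for all n ≥ 0.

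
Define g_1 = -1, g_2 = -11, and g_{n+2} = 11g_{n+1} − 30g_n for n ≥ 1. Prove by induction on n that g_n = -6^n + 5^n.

Base cases: g_1 = -1 and -6^1 + 5^1 = -1; g_2 = -11 and -6^2 + 5^2 = -11.
Assume g_j = -6^j + 5^j for all 1 ≤ j ≤ k, where k ≥ 2.
Then g_{k+1} = 11g_k − 30g_{k−1} = 11·(-6^k + 5^k) − 30·(-6^{k−1} + 5^{k−1}) = -(11·6 − 30)6^{k−1} + (11·5 − 30)5^{k−1} = -36·6^{k−1} + 25·5^{k−1} = -6^{k+1} + 5^{k+1}.
By strong induction, g_n = -6^n + 5^n for all n ≥ 1.

g_n = -6^n + 5^n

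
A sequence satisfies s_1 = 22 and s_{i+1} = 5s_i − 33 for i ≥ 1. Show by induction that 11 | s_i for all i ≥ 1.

Base case: s_1 = 22 = 11·2, so 11 | s_1.
Assume 11 | s_j, so s_j = 11t for some integer t.
Then s_{j+1} = 5s_j − 33 = 5·(11t) − 33 = 11(5t − 3), so 11 | s_{j+1}.
Hence 11 | s_i for every i ≥ 1, by induction.

11 | s_i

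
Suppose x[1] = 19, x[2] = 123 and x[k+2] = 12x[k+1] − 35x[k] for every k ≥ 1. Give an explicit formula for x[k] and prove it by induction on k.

Claim: x[k] = 5^k + 2·7^k.

Base cases: x[1] = 19 and 5^1 + 2·7^1 = 19; x[2] = 123 and 5^2 + 2·7^2 = 123.
Assume x[j] = 5^j + 2·7^j for all 1 ≤ j ≤ m, where m ≥ 2.
Then x[m+1] = 12x[m] − 35x[m−1] = 12·(5^m + 2·7^m) − 35·(5^{m−1} + 2·7^{m−1}) = (12·5 − 35)5^{m−1} + 2·(12·7 − 35)7^{m−1} = 25·5^{m−1} + 98·7^{m−1} = 5^{m+1} + 2·7^{m+1}.
This completes the inductive step, so x[k] = 5^k + 2·7^k for all k ≥ 1.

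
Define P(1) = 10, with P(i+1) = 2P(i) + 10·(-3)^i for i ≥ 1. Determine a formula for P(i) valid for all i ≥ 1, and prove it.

Claim: P(i) = 2·2^i − 2·(-3)^i.

Base case: P(1) = 10, and 2·2^1 − 2·(-3)^1 = 4 + 6 = 10.
Assume P(k) = 2·2^k − 2·(-3)^k for some k ≥ 1.
Then P(k+1) = 2P(k) + 10·(-3)^k = 2·(2·2^k − 2·(-3)^k) + 10·(-3)^k = 2·2^{k+1} − 4·(-3)^k + 10·(-3)^k = 2·2^{k+1} + 6·(-3)^k = 2·2^{k+1} − 2·(-3)^{k+1}.
By induction, P(i) = 2·2^i − 2·(-3)^i for all i ≥ 1.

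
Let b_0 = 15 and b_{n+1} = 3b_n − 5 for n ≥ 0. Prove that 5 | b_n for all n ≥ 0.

Base case: b_0 = 15 = 5·3, so 5 | b_0.
Assume 5 | b_r, so b_r = 5t for some integer t.
Then b_{r+1} = 3b_r − 5 = 3·(5t) − 5 = 5(3t − 1), so 5 | b_{r+1}.
So the property holds for r+1, and by induction 5 | b_n for all n ≥ 0.

5 | b_n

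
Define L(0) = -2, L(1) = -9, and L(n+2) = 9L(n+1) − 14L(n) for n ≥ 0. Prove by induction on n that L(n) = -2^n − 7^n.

Base cases: L(0) = -2 and -2^0 − 7^0 = -2; L(1) = -9 and -2^1 − 7^1 = -9.
Assume L(i) = -2^i − 7^i for all 0 ≤ i ≤ j, where j ≥ 1.
Then L(j+1) = 9L(j) − 14L(j−1) = 9·(-2^j − 7^j) − 14·(-2^{j−1} − 7^{j−1}) = -(9·2 − 14)2^{j−1} − (9·7 − 14)7^{j−1} = -4·2^{j−1} − 49·7^{j−1} = -2^{j+1} − 7^{j+1}.
By strong induction, L(n) = -2^n − 7^n for all n ≥ 0.

L(n) = -2^n − 7^n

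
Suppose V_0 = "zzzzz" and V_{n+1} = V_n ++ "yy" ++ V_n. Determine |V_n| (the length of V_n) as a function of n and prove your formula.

Claim: |V_n| = 7·2^n − 2.

Base case: |V_0| = 5, and 7·2^0 − 2 = 5.
Assume |V_r| = 7·2^r − 2.
Then |V_{r+1}| = |V_r| + 2 + |V_r| = 2|V_r| + 2 = 2(7·2^r − 2) + 2 = 7·2^{r+1} − 4 + 2 = 7·2^{r+1} − 2.
By induction, |V_n| = 7·2^n − 2 for all n ≥ 0.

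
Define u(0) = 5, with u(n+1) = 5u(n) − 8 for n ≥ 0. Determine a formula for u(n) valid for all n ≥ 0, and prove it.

Claim: u(n) = 3·5^n + 2.

Base case: u(0) = 5, and 3·5^0 + 2 = 3 + 2 = 5.
Assume u(m) = 3·5^m + 2 for some m ≥ 0.
Then u(m+1) = 5u(m) − 8 = 5·(3·5^m + 2) − 8 = 15·5^m + 10 − 8 = 3·5^{m+1} + 2.
Hence u(n) = 3·5^n + 2 for every n ≥ 0, by induction.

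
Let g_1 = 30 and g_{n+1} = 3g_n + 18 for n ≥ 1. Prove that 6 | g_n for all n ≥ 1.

Base case: g_1 = 30 = 6·5, so 6 | g_1.
Assume 6 | g_r, so g_r = 6t for some integer t.
Then g_{r+1} = 3g_r + 18 = 3·(6t) + 18 = 6(3t + 3), so 6 | g_{r+1}.
By induction, 6 | g_n for all n ≥ 1.

6 | g_n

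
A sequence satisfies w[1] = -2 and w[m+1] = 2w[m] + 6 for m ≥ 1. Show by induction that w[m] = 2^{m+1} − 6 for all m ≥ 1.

Base case: w[1] = -2, and 2^{1+1} − 6 = 4 − 6 = -2.
Assume w[k] = 2^{k+1} − 6 for some k ≥ 1.
Then w[k+1] = 2w[k] + 6 = 2·(2^{k+1} − 6) + 6 = 2^{k+2} − 12 + 6 = 2^{k+2} − 6.
This completes the inductive step, so w[m] = 2^{m+1} − 6 for all m ≥ 1.

w[m] = 2^{m+1} − 6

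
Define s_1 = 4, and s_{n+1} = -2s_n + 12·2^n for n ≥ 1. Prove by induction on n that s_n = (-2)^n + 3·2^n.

Base case: s_1 = 4, and (-2)^1 + 3·2^1 = -2 + 6 = 4.
Assume s_r = (-2)^r + 3·2^r for some r ≥ 1.
Then s_{r+1} = -2s_r + 12·2^r = -2·((-2)^r + 3·2^r) + 12·2^r = (-2)^{r+1} − 6·2^r + 12·2^r = (-2)^{r+1} + 6·2^r = (-2)^{r+1} + 3·2^{r+1}.
Hence s_n = (-2)^n + 3·2^n for every n ≥ 1, by induction.

s_n = (-2)^n + 3·2^n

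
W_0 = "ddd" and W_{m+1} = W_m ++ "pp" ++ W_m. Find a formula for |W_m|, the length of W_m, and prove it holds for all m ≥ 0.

Claim: |W_m| = 5·2^m − 2.

Base case: |W_0| = 3, and 5·2^0 − 2 = 3.
Assume |W_k| = 5·2^k − 2.
Then |W_{k+1}| = |W_k| + 2 + |W_k| = 2|W_k| + 2 = 2(5·2^k − 2) + 2 = 5·2^{k+1} − 4 + 2 = 5·2^{k+1} − 2.
By induction, |W_m| = 5·2^m − 2 for all m ≥ 0.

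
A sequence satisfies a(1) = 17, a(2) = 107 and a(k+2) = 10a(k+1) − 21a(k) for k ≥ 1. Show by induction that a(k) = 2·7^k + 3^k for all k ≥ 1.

Base cases: a(1) = 17 and 2·7^1 + 3^1 = 17; a(2) = 107 and 2·7^2 + 3^2 = 107.
Assume a(j) = 2·7^j + 3^j for all 1 ≤ j ≤ m, where m ≥ 2.
Then a(m+1) = 10a(m) − 21a(m−1) = 10·(2·7^m + 3^m) − 21·(2·7^{m−1} + 3^{m−1}) = 2·(10·7 − 21)7^{m−1} + (10·3 − 21)3^{m−1} = 98·7^{m−1} + 9·3^{m−1} = 2·7^{m+1} + 3^{m+1}.
So the formula holds for m+1, and by strong induction a(k) = 2·7^k + 3^k for all k ≥ 1.

a(k) = 2·7^k + 3^k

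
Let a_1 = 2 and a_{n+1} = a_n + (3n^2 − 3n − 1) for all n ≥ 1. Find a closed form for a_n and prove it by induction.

Claim: a_n = n^3 − 3n^2 + n + 3.

Base case: a_1 = 2, and 1^3 − 3·1^2 + 1 + 3 = 2.
Assume a_r = r^3 − 3r^2 + r + 3.
Then a_{r+1} = a_r + (3r^2 − 3r − 1) = (r^3 − 3r^2 + r + 3) + (3r^2 − 3r − 1) = r^3 − 2r + 2,
and (r+1)^3 − 3·(r+1)^2 + (r+1) + 3 = r^3 − 2r + 2.
Hence a_n = n^3 − 3n^2 + n + 3 for every n ≥ 1, by induction.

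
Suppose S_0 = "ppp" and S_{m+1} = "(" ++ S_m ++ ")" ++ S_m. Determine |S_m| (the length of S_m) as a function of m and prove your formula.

Claim: |S_m| = 5·2^m − 2.

Base case: |S_0| = 3, and 5·2^0 − 2 = 3.
Assume |S_j| = 5·2^j − 2.
Then |S_{j+1}| = 1 + |S_j| + 1 + |S_j| = 2|S_j| + 2 = 2(5·2^j − 2) + 2 = 5·2^{j+1} − 4 + 2 = 5·2^{j+1} − 2.
This completes the inductive step, so |S_m| = 5·2^m − 2 for all m ≥ 0.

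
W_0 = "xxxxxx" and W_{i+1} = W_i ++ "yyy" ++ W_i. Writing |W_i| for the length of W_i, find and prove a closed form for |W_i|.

Claim: |W_i| = 9·2^i − 3.

Base case: |W_0| = 6, and 9·2^0 − 3 = 6.
Assume |W_k| = 9·2^k − 3.
Then |W_{k+1}| = |W_k| + 3 + |W_k| = 2|W_k| + 3 = 2(9·2^k − 3) + 3 = 9·2^{k+1} − 6 + 3 = 9·2^{k+1} − 3.
So the formula holds for k+1, and by induction |W_i| = 9·2^i − 3 for all i ≥ 0.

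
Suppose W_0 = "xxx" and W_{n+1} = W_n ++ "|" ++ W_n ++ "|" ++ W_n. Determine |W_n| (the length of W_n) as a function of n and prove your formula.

Claim: |W_n| = 4·3^n − 1.

Base case: |W_0| = 3, and 4·3^0 − 1 = 3.
Assume |W_k| = 4·3^k − 1.
Then |W_{k+1}| = 3|W_k| + 2 = 3(4·3^k − 1) + 2 = 4·3^{k+1} − 3 + 2 = 4·3^{k+1} − 1.
By induction, |W_n| = 4·3^n − 1 for all n ≥ 0.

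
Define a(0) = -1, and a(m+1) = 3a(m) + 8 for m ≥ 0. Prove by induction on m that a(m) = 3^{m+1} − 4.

Base case: a(0) = -1, and 3^{0+1} − 4 = 3 − 4 = -1.
Assume a(j) = 3^{j+1} − 4 for some j ≥ 0.
Then a(j+1) = 3a(j) + 8 = 3·(3^{j+1} − 4) + 8 = 3^{j+2} − 12 + 8 = 3^{j+2} − 4.
By induction, a(m) = 3^{m+1} − 4 for all m ≥ 0.

a(m) = 3^{m+1} − 4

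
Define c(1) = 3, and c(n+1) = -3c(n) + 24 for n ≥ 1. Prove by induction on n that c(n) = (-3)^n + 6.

Base case: c(1) = 3, and (-3)^1 + 6 = -3 + 6 = 3.
Assume c(j) = (-3)^j + 6 for some j ≥ 1.
Then c(j+1) = -3c(j) + 24 = -3·((-3)^j + 6) + 24 = -3·(-3)^j − 18 + 24 = (-3)^{j+1} + 6.
So the formula holds for j+1, and by induction c(n) = (-3)^n + 6 for all n ≥ 1.

c(n) = (-3)^n + 6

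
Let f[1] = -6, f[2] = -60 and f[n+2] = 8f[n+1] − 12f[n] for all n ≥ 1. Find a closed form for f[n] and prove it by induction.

Claim: f[n] = 3·2^n − 2·6^n.

Base cases: f[1] = -6 and 3·2^1 − 2·6^1 = -6; f[2] = -60 and 3·2^2 − 2·6^2 = -60.
Assume f[j] = 3·2^j − 2·6^j for all 1 ≤ j ≤ k, where k ≥ 2.
Then f[k+1] = 8f[k] − 12f[k−1] = 8·(3·2^k − 2·6^k) − 12·(3·2^{k−1} − 2·6^{k−1}) = 3·(8·2 − 12)2^{k−1} − 2·(8·6 − 12)6^{k−1} = 12·2^{k−1} − 72·6^{k−1} = 3·2^{k+1} − 2·6^{k+1}.
By strong induction, f[n] = 3·2^n − 2·6^n for all n ≥ 1.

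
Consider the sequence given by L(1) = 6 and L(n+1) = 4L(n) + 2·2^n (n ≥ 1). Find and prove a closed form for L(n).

Claim: L(n) = 2·4^n − 2^n.

Base case: L(1) = 6, and 2·4^1 − 2^1 = 8 − 2 = 6.
Assume L(j) = 2·4^j − 2^j for some j ≥ 1.
Then L(j+1) = 4L(j) + 2·2^j = 4·(2·4^j − 2^j) + 2·2^j = 2·4^{j+1} − 4·2^j + 2·2^j = 2·4^{j+1} − 2·2^j = 2·4^{j+1} − 2^{j+1}.
This completes the inductive step, so L(n) = 2·4^n − 2^n for all n ≥ 1.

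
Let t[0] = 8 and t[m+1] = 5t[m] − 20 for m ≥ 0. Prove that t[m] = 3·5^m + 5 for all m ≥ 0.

Base case: t[0] = 8, and 3·5^0 + 5 = 3 + 5 = 8.
Assume t[j] = 3·5^j + 5 for some j ≥ 0.
Then t[j+1] = 5t[j] − 20 = 5·(3·5^j + 5) − 20 = 15·5^j + 25 − 20 = 3·5^{j+1} + 5.
By induction, t[m] = 3·5^m + 5 for all m ≥ 0.

t[m] = 3·5^m + 5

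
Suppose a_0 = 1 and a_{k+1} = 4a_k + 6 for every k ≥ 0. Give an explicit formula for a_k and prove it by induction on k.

Claim: a_k = 3·4^k − 2.

Base case: a_0 = 1, and 3·4^0 − 2 = 3 − 2 = 1.
Assume a_m = 3·4^m − 2 for some m ≥ 0.
Then a_{m+1} = 4a_m + 6 = 4·(3·4^m − 2) + 6 = 12·4^m − 8 + 6 = 3·4^{m+1} − 2.
By induction, a_k = 3·4^k − 2 for all k ≥ 0.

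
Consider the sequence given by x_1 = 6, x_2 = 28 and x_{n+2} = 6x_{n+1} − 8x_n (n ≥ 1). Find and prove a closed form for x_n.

Claim: x_n = -2^n + 2·4^n.

Base cases: x_1 = 6 and -2^1 + 2·4^1 = 6; x_2 = 28 and -2^2 + 2·4^2 = 28.
Assume x_j = -2^j + 2·4^j for all 1 ≤ j ≤ r, where r ≥ 2.
Then x_{r+1} = 6x_r − 8x_{r−1} = 6·(-2^r + 2·4^r) − 8·(-2^{r−1} + 2·4^{r−1}) = -(6·2 − 8)2^{r−1} + 2·(6·4 − 8)4^{r−1} = -4·2^{r−1} + 32·4^{r−1} = -2^{r+1} + 2·4^{r+1}.
By strong induction, x_n = -2^n + 2·4^n for all n ≥ 1.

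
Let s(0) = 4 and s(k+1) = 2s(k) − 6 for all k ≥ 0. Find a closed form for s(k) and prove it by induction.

Claim: s(k) = -2^{k+1} + 6.

Base case: s(0) = 4, and -2^{0+1} + 6 = -2 + 6 = 4.
Assume s(j) = -2^{j+1} + 6 for some j ≥ 0.
Then s(j+1) = 2s(j) − 6 = 2·(-2^{j+1} + 6) − 6 = -2^{j+2} + 12 − 6 = -2^{j+2} + 6.
Hence s(k) = -2^{k+1} + 6 for every k ≥ 0, by induction.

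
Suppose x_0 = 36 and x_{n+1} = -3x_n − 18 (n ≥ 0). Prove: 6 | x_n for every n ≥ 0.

Base case: x_0 = 36 = 6·6, so 6 | x_0.
Assume 6 | x_j, so x_j = 6t for some integer t.
Then x_{j+1} = -3x_j − 18 = -3·(6t) − 18 = 6(-3t − 3), so 6 | x_{j+1}.
This completes the inductive step, so 6 | x_n for all n ≥ 0.

6 | x_n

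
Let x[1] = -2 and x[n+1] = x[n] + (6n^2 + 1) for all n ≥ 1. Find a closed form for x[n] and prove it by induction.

Claim: x[n] = 2n^3 − 3n^2 + 2n − 3.

Base case: x[1] = -2, and 2·1^3 − 3·1^2 + 2·1 − 3 = -2.
Assume x[k] = 2k^3 − 3k^2 + 2k − 3.
Then x[k+1] = x[k] + (6k^2 + 1) = (2k^3 − 3k^2 + 2k − 3) + (6k^2 + 1) = 2k^3 + 3k^2 + 2k − 2,
and 2·(k+1)^3 − 3·(k+1)^2 + 2·(k+1) − 3 = 2k^3 + 3k^2 + 2k − 2.
This completes the inductive step, so x[n] = 2n^3 − 3n^2 + 2n − 3 for all n ≥ 1.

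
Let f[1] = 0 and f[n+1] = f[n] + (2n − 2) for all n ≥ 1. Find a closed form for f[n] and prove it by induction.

Claim: f[n] = n^2 − 3n + 2.

Base case: f[1] = 0, and 1^2 − 3·1 + 2 = 0.
Assume f[j] = j^2 − 3j + 2.
Then f[j+1] = f[j] + (2j − 2) = (j^2 − 3j + 2) + (2j − 2) = j^2 − j,
and (j+1)^2 − 3·(j+1) + 2 = j^2 − j.
By induction, f[n] = n^2 − 3n + 2 for all n ≥ 1.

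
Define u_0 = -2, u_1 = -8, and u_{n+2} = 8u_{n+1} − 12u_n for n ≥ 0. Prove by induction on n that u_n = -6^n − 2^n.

Base cases: u_0 = -2 and -6^0 − 2^0 = -2; u_1 = -8 and -6^1 − 2^1 = -8.
Assume u_j = -6^j − 2^j for all 0 ≤ j ≤ r, where r ≥ 1.
Then u_{r+1} = 8u_r − 12u_{r−1} = 8·(-6^r − 2^r) − 12·(-6^{r−1} − 2^{r−1}) = -(8·6 − 12)6^{r−1} − (8·2 − 12)2^{r−1} = -36·6^{r−1} − 4·2^{r−1} = -6^{r+1} − 2^{r+1}.
So the formula holds for r+1, and by strong induction u_n = -6^n − 2^n for all n ≥ 0.

u_n = -6^n − 2^n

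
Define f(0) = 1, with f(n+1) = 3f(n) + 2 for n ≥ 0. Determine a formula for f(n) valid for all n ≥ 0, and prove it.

Claim: f(n) = 2·3^n − 1.

Base case: f(0) = 1, and 2·3^0 − 1 = 2 − 1 = 1.
Assume f(r) = 2·3^r − 1 for some r ≥ 0.
Then f(r+1) = 3f(r) + 2 = 3·(2·3^r − 1) + 2 = 6·3^r − 3 + 2 = 2·3^{r+1} − 1.
Hence f(n) = 2·3^n − 1 for every n ≥ 0, by induction.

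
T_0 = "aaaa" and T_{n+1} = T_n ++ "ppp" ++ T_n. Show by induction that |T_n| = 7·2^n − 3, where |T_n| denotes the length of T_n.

Base case: |T_0| = 4, and 7·2^0 − 3 = 4.
Assume |T_k| = 7·2^k − 3.
Then |T_{k+1}| = |T_k| + 3 + |T_k| = 2|T_k| + 3 = 2(7·2^k − 3) + 3 = 7·2^{k+1} − 6 + 3 = 7·2^{k+1} − 3.
By induction, |T_n| = 7·2^n − 3 for all n ≥ 0.

|T_n| = 7·2^n − 3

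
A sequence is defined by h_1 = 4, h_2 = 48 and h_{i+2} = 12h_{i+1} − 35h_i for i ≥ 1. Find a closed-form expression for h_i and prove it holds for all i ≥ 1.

Claim: h_i = 2·7^i − 2·5^i.

Base cases: h_1 = 4 and 2·7^1 − 2·5^1 = 4; h_2 = 48 and 2·7^2 − 2·5^2 = 48.
Assume h_t = 2·7^t − 2·5^t for all 1 ≤ t ≤ j, where j ≥ 2.
Then h_{j+1} = 12h_j − 35h_{j−1} = 12·(2·7^j − 2·5^j) − 35·(2·7^{j−1} − 2·5^{j−1}) = 2·(12·7 − 35)7^{j−1} − 2·(12·5 − 35)5^{j−1} = 98·7^{j−1} − 50·5^{j−1} = 2·7^{j+1} − 2·5^{j+1}.
This completes the inductive step, so h_i = 2·7^i − 2·5^i for all i ≥ 1.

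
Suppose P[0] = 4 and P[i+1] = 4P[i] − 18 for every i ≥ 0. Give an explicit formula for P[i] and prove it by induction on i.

Claim: P[i] = -2·4^i + 6.

Base case: P[0] = 4, and -2·4^0 + 6 = -2 + 6 = 4.
Assume P[m] = -2·4^m + 6 for some m ≥ 0.
Then P[m+1] = 4P[m] − 18 = 4·(-2·4^m + 6) − 18 = -8·4^m + 24 − 18 = -2·4^{m+1} + 6.
So the formula holds for m+1, and by induction P[i] = -2·4^i + 6 for all i ≥ 0.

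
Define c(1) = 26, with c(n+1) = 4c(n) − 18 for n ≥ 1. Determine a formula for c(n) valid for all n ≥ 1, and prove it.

Claim: c(n) = 5·4^n + 6.

Base case: c(1) = 26, and 5·4^1 + 6 = 20 + 6 = 26.
Assume c(k) = 5·4^k + 6 for some k ≥ 1.
Then c(k+1) = 4c(k) − 18 = 4·(5·4^k + 6) − 18 = 20·4^k + 24 − 18 = 5·4^{k+1} + 6.
This completes the inductive step, so c(n) = 5·4^n + 6 for all n ≥ 1.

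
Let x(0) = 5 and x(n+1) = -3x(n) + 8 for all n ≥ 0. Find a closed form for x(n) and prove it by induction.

Claim: x(n) = 3·(-3)^n + 2.

Base case: x(0) = 5, and 3·(-3)^0 + 2 = 3 + 2 = 5.
Assume x(k) = 3·(-3)^k + 2 for some k ≥ 0.
Then x(k+1) = -3x(k) + 8 = -3·(3·(-3)^k + 2) + 8 = -9·(-3)^k − 6 + 8 = 3·(-3)^{k+1} + 2.
This completes the inductive step, so x(n) = 3·(-3)^n + 2 for all n ≥ 0.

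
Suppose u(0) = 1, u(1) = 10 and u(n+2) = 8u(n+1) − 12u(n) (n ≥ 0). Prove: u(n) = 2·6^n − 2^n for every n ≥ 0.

Base cases: u(0) = 1 and 2·6^0 − 2^0 = 1; u(1) = 10 and 2·6^1 − 2^1 = 10.
Assume u(j) = 2·6^j − 2^j for all 0 ≤ j ≤ r, where r ≥ 1.
Then u(r+1) = 8u(r) − 12u(r−1) = 8·(2·6^r − 2^r) − 12·(2·6^{r−1} − 2^{r−1}) = 2·(8·6 − 12)6^{r−1} − (8·2 − 12)2^{r−1} = 72·6^{r−1} − 4·2^{r−1} = 2·6^{r+1} − 2^{r+1}.
So the formula holds for r+1, and by strong induction u(n) = 2·6^n − 2^n for all n ≥ 0.

u(n) = 2·6^n − 2^n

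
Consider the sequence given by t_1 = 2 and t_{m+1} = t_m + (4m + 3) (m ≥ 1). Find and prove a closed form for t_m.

Claim: t_m = 2m^2 + m − 1.

Base case: t_1 = 2, and 2·1^2 + 1 − 1 = 2.
Assume t_j = 2j^2 + j − 1.
Then t_{j+1} = t_j + (4j + 3) = (2j^2 + j − 1) + (4j + 3) = 2j^2 + 5j + 2,
and 2·(j+1)^2 + (j+1) − 1 = 2j^2 + 5j + 2.
Hence t_m = 2m^2 + m − 1 for every m ≥ 1, by induction.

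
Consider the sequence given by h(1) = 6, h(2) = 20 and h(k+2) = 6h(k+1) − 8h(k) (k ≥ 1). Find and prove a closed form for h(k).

Claim: h(k) = 4^k + 2^k.

Base cases: h(1) = 6 and 4^1 + 2^1 = 6; h(2) = 20 and 4^2 + 2^2 = 20.
Assume h(i) = 4^i + 2^i for all 1 ≤ i ≤ j, where j ≥ 2.
Then h(j+1) = 6h(j) − 8h(j−1) = 6·(4^j + 2^j) − 8·(4^{j−1} + 2^{j−1}) = (6·4 − 8)4^{j−1} + (6·2 − 8)2^{j−1} = 16·4^{j−1} + 4·2^{j−1} = 4^{j+1} + 2^{j+1}.
Hence h(k) = 4^k + 2^k for every k ≥ 1, by strong induction.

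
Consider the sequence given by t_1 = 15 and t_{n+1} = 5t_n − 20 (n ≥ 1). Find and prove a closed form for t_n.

Claim: t_n = 2·5^n + 5.

Base case: t_1 = 15, and 2·5^1 + 5 = 10 + 5 = 15.
Assume t_k = 2·5^k + 5 for some k ≥ 1.
Then t_{k+1} = 5t_k − 20 = 5·(2·5^k + 5) − 20 = 10·5^k + 25 − 20 = 2·5^{k+1} + 5.
So the formula holds for k+1, and by induction t_n = 2·5^n + 5 for all n ≥ 1.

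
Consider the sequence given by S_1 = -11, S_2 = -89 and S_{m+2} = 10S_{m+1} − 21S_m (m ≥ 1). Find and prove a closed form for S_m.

Claim: S_m = 3^m − 2·7^m.

Base cases: S_1 = -11 and 3^1 − 2·7^1 = -11; S_2 = -89 and 3^2 − 2·7^2 = -89.
Assume S_j = 3^j − 2·7^j for all 1 ≤ j ≤ r, where r ≥ 2.
Then S_{r+1} = 10S_r − 21S_{r−1} = 10·(3^r − 2·7^r) − 21·(3^{r−1} − 2·7^{r−1}) = (10·3 − 21)3^{r−1} − 2·(10·7 − 21)7^{r−1} = 9·3^{r−1} − 98·7^{r−1} = 3^{r+1} − 2·7^{r+1}.
This completes the inductive step, so S_m = 3^m − 2·7^m for all m ≥ 1.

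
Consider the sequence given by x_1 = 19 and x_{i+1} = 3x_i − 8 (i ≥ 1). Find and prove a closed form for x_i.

Claim: x_i = 5·3^i + 4.

Base case: x_1 = 19, and 5·3^1 + 4 = 15 + 4 = 19.
Assume x_j = 5·3^j + 4 for some j ≥ 1.
Then x_{j+1} = 3x_j − 8 = 3·(5·3^j + 4) − 8 = 15·3^j + 12 − 8 = 5·3^{j+1} + 4.
By induction, x_i = 5·3^i + 4 for all i ≥ 1.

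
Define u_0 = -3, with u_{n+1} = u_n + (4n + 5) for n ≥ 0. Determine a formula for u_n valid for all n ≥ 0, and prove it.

Claim: u_n = 2n^2 + 3n − 3.

Base case: u_0 = -3, and 2·0^2 + 3·0 − 3 = -3.
Assume u_r = 2r^2 + 3r − 3.
Then u_{r+1} = u_r + (4r + 5) = (2r^2 + 3r − 3) + (4r + 5) = 2r^2 + 7r + 2,
and 2·(r+1)^2 + 3·(r+1) − 3 = 2r^2 + 7r + 2.
This completes the inductive step, so u_n = 2n^2 + 3n − 3 for all n ≥ 0.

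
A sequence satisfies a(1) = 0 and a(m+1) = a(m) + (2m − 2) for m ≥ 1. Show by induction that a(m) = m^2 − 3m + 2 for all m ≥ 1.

Base case: a(1) = 0, and 1^2 − 3·1 + 2 = 0.
Assume a(r) = r^2 − 3r + 2.
Then a(r+1) = a(r) + (2r − 2) = (r^2 − 3r + 2) + (2r − 2) = r^2 − r,
and (r+1)^2 − 3·(r+1) + 2 = r^2 − r.
Hence a(m) = m^2 − 3m + 2 for every m ≥ 1, by induction.

a(m) = m^2 − 3m + 2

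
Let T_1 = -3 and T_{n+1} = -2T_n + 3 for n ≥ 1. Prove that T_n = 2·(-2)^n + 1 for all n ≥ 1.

Base case: T_1 = -3, and 2·(-2)^1 + 1 = -4 + 1 = -3.
Assume T_k = 2·(-2)^k + 1 for some k ≥ 1.
Then T_{k+1} = -2T_k + 3 = -2·(2·(-2)^k + 1) + 3 = -4·(-2)^k − 2 + 3 = 2·(-2)^{k+1} + 1.
This completes the inductive step, so T_n = 2·(-2)^n + 1 for all n ≥ 1.

T_n = 2·(-2)^n + 1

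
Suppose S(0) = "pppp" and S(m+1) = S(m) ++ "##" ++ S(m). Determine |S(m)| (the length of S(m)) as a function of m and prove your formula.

Claim: |S(m)| = 6·2^m − 2.

Base case: |S(0)| = 4, and 6·2^0 − 2 = 4.
Assume |S(j)| = 6·2^j − 2.
Then |S(j+1)| = |S(j)| + 2 + |S(j)| = 2|S(j)| + 2 = 2(6·2^j − 2) + 2 = 6·2^{j+1} − 4 + 2 = 6·2^{j+1} − 2.
This completes the inductive step, so |S(m)| = 6·2^m − 2 for all m ≥ 0.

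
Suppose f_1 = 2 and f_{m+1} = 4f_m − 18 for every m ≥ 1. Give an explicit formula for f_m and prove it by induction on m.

Claim: f_m = -4^m + 6.

Base case: f_1 = 2, and -4^1 + 6 = -4 + 6 = 2.
Assume f_k = -4^k + 6 for some k ≥ 1.
Then f_{k+1} = 4f_k − 18 = 4·(-4^k + 6) − 18 = -4^{k+1} + 24 − 18 = -4^{k+1} + 6.
By induction, f_m = -4^m + 6 for all m ≥ 1.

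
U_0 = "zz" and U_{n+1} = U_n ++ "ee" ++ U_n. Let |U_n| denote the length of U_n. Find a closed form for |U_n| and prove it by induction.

Claim: |U_n| = 2^{n+2} − 2.

Base case: |U_0| = 2, and 2^{0+2} − 2 = 2.
Assume |U_j| = 2^{j+2} − 2.
Then |U_{j+1}| = |U_j| + 2 + |U_j| = 2|U_j| + 2 = 2(2^{j+2} − 2) + 2 = 2^{j+3} − 4 + 2 = 2^{j+3} − 2.
Hence |U_n| = 2^{n+2} − 2 for every n ≥ 0, by induction.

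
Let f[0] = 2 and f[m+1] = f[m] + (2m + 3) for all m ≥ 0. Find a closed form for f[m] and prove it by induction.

Claim: f[m] = m^2 + 2m + 2.

Base case: f[0] = 2, and 0^2 + 2·0 + 2 = 2.
Assume f[r] = r^2 + 2r + 2.
Then f[r+1] = f[r] + (2r + 3) = (r^2 + 2r + 2) + (2r + 3) = r^2 + 4r + 5,
and (r+1)^2 + 2·(r+1) + 2 = r^2 + 4r + 5.
By induction, f[m] = m^2 + 2m + 2 for all m ≥ 0.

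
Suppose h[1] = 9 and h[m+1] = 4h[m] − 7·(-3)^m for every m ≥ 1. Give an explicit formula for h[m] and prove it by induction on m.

Claim: h[m] = 3·4^m + (-3)^m.

Base case: h[1] = 9, and 3·4^1 + (-3)^1 = 12 − 3 = 9.
Assume h[k] = 3·4^k + (-3)^k for some k ≥ 1.
Then h[k+1] = 4h[k] − 7·(-3)^k = 4·(3·4^k + (-3)^k) − 7·(-3)^k = 3·4^{k+1} + 4·(-3)^k − 7·(-3)^k = 3·4^{k+1} − 3·(-3)^k = 3·4^{k+1} + (-3)^{k+1}.
This completes the inductive step, so h[m] = 3·4^m + (-3)^m for all m ≥ 1.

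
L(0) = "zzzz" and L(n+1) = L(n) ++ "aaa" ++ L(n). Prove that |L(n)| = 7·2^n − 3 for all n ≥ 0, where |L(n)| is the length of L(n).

Base case: |L(0)| = 4, and 7·2^0 − 3 = 4.
Assume |L(m)| = 7·2^m − 3.
Then |L(m+1)| = |L(m)| + 3 + |L(m)| = 2|L(m)| + 3 = 2(7·2^m − 3) + 3 = 7·2^{m+1} − 6 + 3 = 7·2^{m+1} − 3.
Hence |L(n)| = 7·2^n − 3 for every n ≥ 0, by induction.

|L(n)| = 7·2^n − 3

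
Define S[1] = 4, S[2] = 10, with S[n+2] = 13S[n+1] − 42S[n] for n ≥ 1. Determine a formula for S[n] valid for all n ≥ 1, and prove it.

Claim: S[n] = 3·6^n − 2·7^n.

Base cases: S[1] = 4 and 3·6^1 − 2·7^1 = 4; S[2] = 10 and 3·6^2 − 2·7^2 = 10.
Assume S[j] = 3·6^j − 2·7^j for all 1 ≤ j ≤ k, where k ≥ 2.
Then S[k+1] = 13S[k] − 42S[k−1] = 13·(3·6^k − 2·7^k) − 42·(3·6^{k−1} − 2·7^{k−1}) = 3·(13·6 − 42)6^{k−1} − 2·(13·7 − 42)7^{k−1} = 108·6^{k−1} − 98·7^{k−1} = 3·6^{k+1} − 2·7^{k+1}.
So the formula holds for k+1, and by strong induction S[n] = 3·6^n − 2·7^n for all n ≥ 1.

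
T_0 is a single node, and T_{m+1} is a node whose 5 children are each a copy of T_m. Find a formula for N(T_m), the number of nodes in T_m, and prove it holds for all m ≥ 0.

Claim: N(T_m) = (5^{m+1} − 1)/4.

Base case: N(T_0) = 1, and (5^{0+1} − 1)/4 = 1.
Assume N(T_j) = (5^{j+1} − 1)/4.
Then N(T_{j+1}) = 1 + 5N(T_j) = 1 + 5·(5^{j+1} − 1)/4 = 1 + (5^{j+2} − 5)/4 = (4 + 5^{j+2} − 5)/4 = (5^{j+2} − 1)/4.
By induction, N(T_m) = (5^{m+1} − 1)/4 for all m ≥ 0.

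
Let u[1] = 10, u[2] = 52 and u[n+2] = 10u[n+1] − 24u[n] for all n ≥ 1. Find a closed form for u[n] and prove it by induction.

Claim: u[n] = 4^n + 6^n.

Base cases: u[1] = 10 and 4^1 + 6^1 = 10; u[2] = 52 and 4^2 + 6^2 = 52.
Assume u[j] = 4^j + 6^j for all 1 ≤ j ≤ r, where r ≥ 2.
Then u[r+1] = 10u[r] − 24u[r−1] = 10·(4^r + 6^r) − 24·(4^{r−1} + 6^{r−1}) = (10·4 − 24)4^{r−1} + (10·6 − 24)6^{r−1} = 16·4^{r−1} + 36·6^{r−1} = 4^{r+1} + 6^{r+1}.
By strong induction, u[n] = 4^n + 6^n for all n ≥ 1.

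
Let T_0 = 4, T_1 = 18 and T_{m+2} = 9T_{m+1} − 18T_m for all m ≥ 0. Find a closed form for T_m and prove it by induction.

Claim: T_m = 2·6^m + 2·3^m.

Base cases: T_0 = 4 and 2·6^0 + 2·3^0 = 4; T_1 = 18 and 2·6^1 + 2·3^1 = 18.
Assume T_i = 2·6^i + 2·3^i for all 0 ≤ i ≤ j, where j ≥ 1.
Then T_{j+1} = 9T_j − 18T_{j−1} = 9·(2·6^j + 2·3^j) − 18·(2·6^{j−1} + 2·3^{j−1}) = 2·(9·6 − 18)6^{j−1} + 2·(9·3 − 18)3^{j−1} = 72·6^{j−1} + 18·3^{j−1} = 2·6^{j+1} + 2·3^{j+1}.
So the formula holds for j+1, and by strong induction T_m = 2·6^m + 2·3^m for all m ≥ 0.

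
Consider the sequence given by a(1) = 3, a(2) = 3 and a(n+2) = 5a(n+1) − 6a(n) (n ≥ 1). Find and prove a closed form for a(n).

Claim: a(n) = 3·2^n − 3^n.

Base cases: a(1) = 3 and 3·2^1 − 3^1 = 3; a(2) = 3 and 3·2^2 − 3^2 = 3.
Assume a(i) = 3·2^i − 3^i for all 1 ≤ i ≤ j, where j ≥ 2.
Then a(j+1) = 5a(j) − 6a(j−1) = 5·(3·2^j − 3^j) − 6·(3·2^{j−1} − 3^{j−1}) = 3·(5·2 − 6)2^{j−1} − (5·3 − 6)3^{j−1} = 12·2^{j−1} − 9·3^{j−1} = 3·2^{j+1} − 3^{j+1}.
This completes the inductive step, so a(n) = 3·2^n − 3^n for all n ≥ 1.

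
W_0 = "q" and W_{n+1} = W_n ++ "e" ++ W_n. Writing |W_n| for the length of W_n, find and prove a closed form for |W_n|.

Claim: |W_n| = 2^{n+1} − 1.

Base case: |W_0| = 1, and 2^{0+1} − 1 = 1.
Assume |W_r| = 2^{r+1} − 1.
Then |W_{r+1}| = |W_r| + 1 + |W_r| = 2|W_r| + 1 = 2(2^{r+1} − 1) + 1 = 2^{r+2} − 2 + 1 = 2^{r+2} − 1.
Hence |W_n| = 2^{n+1} − 1 for every n ≥ 0, by induction.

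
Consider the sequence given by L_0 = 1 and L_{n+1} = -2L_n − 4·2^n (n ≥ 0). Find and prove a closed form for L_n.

Claim: L_n = 2·(-2)^n − 2^n.

Base case: L_0 = 1, and 2·(-2)^0 − 2^0 = 2 − 1 = 1.
Assume L_j = 2·(-2)^j − 2^j for some j ≥ 0.
Then L_{j+1} = -2L_j − 4·2^j = -2·(2·(-2)^j − 2^j) − 4·2^j = 2·(-2)^{j+1} + 2·2^j − 4·2^j = 2·(-2)^{j+1} − 2·2^j = 2·(-2)^{j+1} − 2^{j+1}.
By induction, L_n = 2·(-2)^n − 2^n for all n ≥ 0.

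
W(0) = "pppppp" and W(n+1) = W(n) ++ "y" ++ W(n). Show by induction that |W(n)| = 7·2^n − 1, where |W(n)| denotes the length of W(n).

Base case: |W(0)| = 6, and 7·2^0 − 1 = 6.
Assume |W(r)| = 7·2^r − 1.
Then |W(r+1)| = |W(r)| + 1 + |W(r)| = 2|W(r)| + 1 = 2(7·2^r − 1) + 1 = 7·2^{r+1} − 2 + 1 = 7·2^{r+1} − 1.
By induction, |W(n)| = 7·2^n − 1 for all n ≥ 0.

|W(n)| = 7·2^n − 1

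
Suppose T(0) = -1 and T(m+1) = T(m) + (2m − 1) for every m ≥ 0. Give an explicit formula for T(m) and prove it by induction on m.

Claim: T(m) = m^2 − 2m − 1.

Base case: T(0) = -1, and 0^2 − 2·0 − 1 = -1.
Assume T(j) = j^2 − 2j − 1.
Then T(j+1) = T(j) + (2j − 1) = (j^2 − 2j − 1) + (2j − 1) = j^2 − 2,
and (j+1)^2 − 2·(j+1) − 1 = j^2 − 2.
By induction, T(m) = m^2 − 2m − 1 for all m ≥ 0.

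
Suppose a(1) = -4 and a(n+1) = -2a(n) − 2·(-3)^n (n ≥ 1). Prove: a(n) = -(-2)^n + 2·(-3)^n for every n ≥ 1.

Base case: a(1) = -4, and -(-2)^1 + 2·(-3)^1 = 2 − 6 = -4.
Assume a(r) = -(-2)^r + 2·(-3)^r for some r ≥ 1.
Then a(r+1) = -2a(r) − 2·(-3)^r = -2·(-(-2)^r + 2·(-3)^r) − 2·(-3)^r = -(-2)^{r+1} − 4·(-3)^r − 2·(-3)^r = -(-2)^{r+1} − 6·(-3)^r = -(-2)^{r+1} + 2·(-3)^{r+1}.
By induction, a(n) = -(-2)^n + 2·(-3)^n for all n ≥ 1.

a(n) = -(-2)^n + 2·(-3)^n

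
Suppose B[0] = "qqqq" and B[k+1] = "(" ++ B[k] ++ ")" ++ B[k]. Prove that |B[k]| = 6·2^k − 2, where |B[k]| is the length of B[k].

Base case: |B[0]| = 4, and 6·2^0 − 2 = 4.
Assume |B[r]| = 6·2^r − 2.
Then |B[r+1]| = 1 + |B[r]| + 1 + |B[r]| = 2|B[r]| + 2 = 2(6·2^r − 2) + 2 = 6·2^{r+1} − 4 + 2 = 6·2^{r+1} − 2.
So the formula holds for r+1, and by induction |B[k]| = 6·2^k − 2 for all k ≥ 0.

|B[k]| = 6·2^k − 2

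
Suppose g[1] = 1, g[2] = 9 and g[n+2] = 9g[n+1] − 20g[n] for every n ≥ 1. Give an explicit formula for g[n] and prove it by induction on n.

Claim: g[n] = -4^n + 5^n.

Base cases: g[1] = 1 and -4^1 + 5^1 = 1; g[2] = 9 and -4^2 + 5^2 = 9.
Assume g[j] = -4^j + 5^j for all 1 ≤ j ≤ m, where m ≥ 2.
Then g[m+1] = 9g[m] − 20g[m−1] = 9·(-4^m + 5^m) − 20·(-4^{m−1} + 5^{m−1}) = -(9·4 − 20)4^{m−1} + (9·5 − 20)5^{m−1} = -16·4^{m−1} + 25·5^{m−1} = -4^{m+1} + 5^{m+1}.
Hence g[n] = -4^n + 5^n for every n ≥ 1, by strong induction.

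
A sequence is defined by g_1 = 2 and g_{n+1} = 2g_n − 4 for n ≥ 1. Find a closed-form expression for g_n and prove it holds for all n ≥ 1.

Claim: g_n = -2^n + 4.

Base case: g_1 = 2, and -2^1 + 4 = -2 + 4 = 2.
Assume g_r = -2^r + 4 for some r ≥ 1.
Then g_{r+1} = 2g_r − 4 = 2·(-2^r + 4) − 4 = -2^{r+1} + 8 − 4 = -2^{r+1} + 4.
This completes the inductive step, so g_n = -2^n + 4 for all n ≥ 1.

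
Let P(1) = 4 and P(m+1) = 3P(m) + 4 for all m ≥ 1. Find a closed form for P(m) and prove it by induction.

Claim: P(m) = 2·3^m − 2.

Base case: P(1) = 4, and 2·3^1 − 2 = 6 − 2 = 4.
Assume P(r) = 2·3^r − 2 for some r ≥ 1.
Then P(r+1) = 3P(r) + 4 = 3·(2·3^r − 2) + 4 = 6·3^r − 6 + 4 = 2·3^{r+1} − 2.
Hence P(m) = 2·3^m − 2 for every m ≥ 1, by induction.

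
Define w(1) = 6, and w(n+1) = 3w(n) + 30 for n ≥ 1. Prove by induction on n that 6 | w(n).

Base case: w(1) = 6 = 6·1, so 6 | w(1).
Assume 6 | w(j), so w(j) = 6t for some integer t.
Then w(j+1) = 3w(j) + 30 = 3·(6t) + 30 = 6(3t + 5), so 6 | w(j+1).
So the property holds for j+1, and by induction 6 | w(n) for all n ≥ 1.

6 | w(n)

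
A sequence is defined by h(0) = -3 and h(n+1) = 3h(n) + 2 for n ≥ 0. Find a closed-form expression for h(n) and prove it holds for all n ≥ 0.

Claim: h(n) = -2·3^n − 1.

Base case: h(0) = -3, and -2·3^0 − 1 = -2 − 1 = -3.
Assume h(m) = -2·3^m − 1 for some m ≥ 0.
Then h(m+1) = 3h(m) + 2 = 3·(-2·3^m − 1) + 2 = -6·3^m − 3 + 2 = -2·3^{m+1} − 1.
So the formula holds for m+1, and by induction h(n) = -2·3^n − 1 for all n ≥ 0.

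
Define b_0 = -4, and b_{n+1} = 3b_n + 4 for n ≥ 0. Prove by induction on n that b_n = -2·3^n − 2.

Base case: b_0 = -4, and -2·3^0 − 2 = -2 − 2 = -4.
Assume b_k = -2·3^k − 2 for some k ≥ 0.
Then b_{k+1} = 3b_k + 4 = 3·(-2·3^k − 2) + 4 = -6·3^k − 6 + 4 = -2·3^{k+1} − 2.
By induction, b_n = -2·3^n − 2 for all n ≥ 0.

b_n = -2·3^n − 2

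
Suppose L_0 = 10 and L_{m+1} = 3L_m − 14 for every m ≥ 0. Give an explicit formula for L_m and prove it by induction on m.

Claim: L_m = 3^{m+1} + 7.

Base case: L_0 = 10, and 3^{0+1} + 7 = 3 + 7 = 10.
Assume L_j = 3^{j+1} + 7 for some j ≥ 0.
Then L_{j+1} = 3L_j − 14 = 3·(3^{j+1} + 7) − 14 = 3^{j+2} + 21 − 14 = 3^{j+2} + 7.
This completes the inductive step, so L_m = 3^{m+1} + 7 for all m ≥ 0.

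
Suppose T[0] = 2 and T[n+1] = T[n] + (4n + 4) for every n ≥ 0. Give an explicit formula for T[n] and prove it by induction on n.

Claim: T[n] = 2n^2 + 2n + 2.

Base case: T[0] = 2, and 2·0^2 + 2·0 + 2 = 2.
Assume T[k] = 2k^2 + 2k + 2.
Then T[k+1] = T[k] + (4k + 4) = (2k^2 + 2k + 2) + (4k + 4) = 2k^2 + 6k + 6,
and 2·(k+1)^2 + 2·(k+1) + 2 = 2k^2 + 6k + 6.
By induction, T[n] = 2n^2 + 2n + 2 for all n ≥ 0.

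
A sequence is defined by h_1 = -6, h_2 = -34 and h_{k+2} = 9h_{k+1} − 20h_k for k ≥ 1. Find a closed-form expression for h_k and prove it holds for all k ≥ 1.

Claim: h_k = 4^k − 2·5^k.

Base cases: h_1 = -6 and 4^1 − 2·5^1 = -6; h_2 = -34 and 4^2 − 2·5^2 = -34.
Assume h_i = 4^i − 2·5^i for all 1 ≤ i ≤ j, where j ≥ 2.
Then h_{j+1} = 9h_j − 20h_{j−1} = 9·(4^j − 2·5^j) − 20·(4^{j−1} − 2·5^{j−1}) = (9·4 − 20)4^{j−1} − 2·(9·5 − 20)5^{j−1} = 16·4^{j−1} − 50·5^{j−1} = 4^{j+1} − 2·5^{j+1}.
This completes the inductive step, so h_k = 4^k − 2·5^k for all k ≥ 1.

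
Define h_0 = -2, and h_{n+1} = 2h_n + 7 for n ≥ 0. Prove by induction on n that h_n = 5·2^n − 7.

Base case: h_0 = -2, and 5·2^0 − 7 = 5 − 7 = -2.
Assume h_j = 5·2^j − 7 for some j ≥ 0.
Then h_{j+1} = 2h_j + 7 = 2·(5·2^j − 7) + 7 = 10·2^j − 14 + 7 = 5·2^{j+1} − 7.
So the formula holds for j+1, and by induction h_n = 5·2^n − 7 for all n ≥ 0.

h_n = 5·2^n − 7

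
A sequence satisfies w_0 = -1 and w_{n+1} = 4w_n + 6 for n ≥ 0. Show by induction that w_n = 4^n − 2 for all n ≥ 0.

Base case: w_0 = -1, and 4^0 − 2 = 1 − 2 = -1.
Assume w_j = 4^j − 2 for some j ≥ 0.
Then w_{j+1} = 4w_j + 6 = 4·(4^j − 2) + 6 = 4^{j+1} − 8 + 6 = 4^{j+1} − 2.
This completes the inductive step, so w_n = 4^n − 2 for all n ≥ 0.

w_n = 4^n − 2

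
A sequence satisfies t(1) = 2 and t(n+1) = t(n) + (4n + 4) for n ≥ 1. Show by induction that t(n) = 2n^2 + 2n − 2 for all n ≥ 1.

Base case: t(1) = 2, and 2·1^2 + 2·1 − 2 = 2.
Assume t(k) = 2k^2 + 2k − 2.
Then t(k+1) = t(k) + (4k + 4) = (2k^2 + 2k − 2) + (4k + 4) = 2k^2 + 6k + 2,
and 2·(k+1)^2 + 2·(k+1) − 2 = 2k^2 + 6k + 2.
This completes the inductive step, so t(n) = 2n^2 + 2n − 2 for all n ≥ 1.

t(n) = 2n^2 + 2n − 2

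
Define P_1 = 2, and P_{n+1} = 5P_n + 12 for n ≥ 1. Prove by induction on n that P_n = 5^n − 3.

Base case: P_1 = 2, and 5^1 − 3 = 5 − 3 = 2.
Assume P_k = 5^k − 3 for some k ≥ 1.
Then P_{k+1} = 5P_k + 12 = 5·(5^k − 3) + 12 = 5^{k+1} − 15 + 12 = 5^{k+1} − 3.
So the formula holds for k+1, and by induction P_n = 5^n − 3 for all n ≥ 1.

P_n = 5^n − 3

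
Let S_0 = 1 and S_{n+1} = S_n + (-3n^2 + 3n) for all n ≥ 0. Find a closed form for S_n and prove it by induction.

Claim: S_n = -n^3 + 3n^2 − 2n + 1.

Base case: S_0 = 1, and -0^3 + 3·0^2 − 2·0 + 1 = 1.
Assume S_m = -m^3 + 3m^2 − 2m + 1.
Then S_{m+1} = S_m + (-3m^2 + 3m) = (-m^3 + 3m^2 − 2m + 1) + (-3m^2 + 3m) = -m^3 + m + 1,
and -(m+1)^3 + 3·(m+1)^2 − 2·(m+1) + 1 = -m^3 + m + 1.
By induction, S_n = -n^3 + 3n^2 − 2n + 1 for all n ≥ 0.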